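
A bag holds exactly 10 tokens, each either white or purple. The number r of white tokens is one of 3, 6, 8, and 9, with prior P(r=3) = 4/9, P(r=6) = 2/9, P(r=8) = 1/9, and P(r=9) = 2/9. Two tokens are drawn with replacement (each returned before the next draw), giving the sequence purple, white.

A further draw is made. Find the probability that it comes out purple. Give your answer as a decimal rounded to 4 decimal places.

0.5000

Under each hypothesis, the probability of the observed sequence is: P(data | r = 3) = (7/10)(3/10) = 21/100; P(data | r = 6) = (4/10)(6/10) = 6/25; P(data | r = 8) = (2/10)(8/10) = 4/25; P(data | r = 9) = (1/10)(9/10) = 9/100.
Multiplying each by its prior: 4/9 · 21/100 = 7/75, 2/9 · 6/25 = 4/75, 1/9 · 4/25 = 4/225, 2/9 · 9/100 = 1/50; these sum to 83/450.
The posterior is then P(r = 3 | data) = 42/83, P(r = 6 | data) = 24/83, P(r = 8 | data) = 8/83, P(r = 9 | data) = 9/83.
Averaging over the posterior, P(purple next | data) = (7/10)(42/83) + (2/5)(24/83) + (1/5)(8/83) + (1/10)(9/83) = 1/2.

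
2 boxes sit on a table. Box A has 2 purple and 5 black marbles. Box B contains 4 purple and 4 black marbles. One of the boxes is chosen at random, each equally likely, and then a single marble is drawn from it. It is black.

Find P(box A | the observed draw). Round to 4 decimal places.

0.5882

The likelihood of this draw under each hypothesis: P(data | box A) = (5/7) = 5/7; P(data | box B) = (4/8) = 1/2.
The prior-weighted likelihoods are 1/2 · 5/7 = 5/14, 1/2 · 1/2 = 1/4; summing to 17/28.
Therefore the posterior P(box A | data) = (5/14) / (17/28) = 10/17.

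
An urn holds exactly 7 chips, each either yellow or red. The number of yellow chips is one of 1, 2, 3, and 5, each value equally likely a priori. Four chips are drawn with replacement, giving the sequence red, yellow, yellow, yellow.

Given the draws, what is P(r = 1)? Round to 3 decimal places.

Under each hypothesis, the probability of the observed sequence is: P(data | r = 1) = (6/7)(1/7)(1/7)(1/7) = 0.002499; P(data | r = 2) = (5/7)(2/7)(2/7)(2/7) = 0.01666; P(data | r = 3) = (4/7)(3/7)(3/7)(3/7) = 0.044981; P(data | r = 5) = (2/7)(5/7)(5/7)(5/7) = 0.10412.
Multiplying each by its prior: 1/4 · 0.002499 = 0.00062474, 1/4 · 0.01666 = 0.0041649, 1/4 · 0.044981 = 0.011245, 1/4 · 0.10412 = 0.026031; with total 0.042066.
By Bayes' rule, P(r = 1 | data) = (0.00062474) / (0.042066) = 0.014851.

0.015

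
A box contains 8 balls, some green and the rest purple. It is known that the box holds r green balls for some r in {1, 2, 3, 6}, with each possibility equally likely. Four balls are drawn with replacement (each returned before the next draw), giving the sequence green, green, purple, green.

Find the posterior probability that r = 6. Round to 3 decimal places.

For each hypothesis, P(data | H) works out to: P(data | r = 1) = (1/8)(1/8)(7/8)(1/8) = 0.001709; P(data | r = 2) = (2/8)(2/8)(6/8)(2/8) = 0.011719; P(data | r = 3) = (3/8)(3/8)(5/8)(3/8) = 0.032959; P(data | r = 6) = (6/8)(6/8)(2/8)(6/8) = 0.10547.
The prior-weighted likelihoods are 1/4 · 0.001709 = 0.00042725, 1/4 · 0.011719 = 0.0029297, 1/4 · 0.032959 = 0.0082397, 1/4 · 0.10547 = 0.026367; with total 0.037964.
So P(r = 6 | data) = (0.026367) / (0.037964) = 0.69453.

0.695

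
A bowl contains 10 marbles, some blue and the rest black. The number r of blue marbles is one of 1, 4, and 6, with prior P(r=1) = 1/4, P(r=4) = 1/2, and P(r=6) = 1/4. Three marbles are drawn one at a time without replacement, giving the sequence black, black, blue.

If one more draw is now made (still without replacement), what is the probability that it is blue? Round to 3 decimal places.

Compute the likelihood of the observed sequence for each case: P(data | r = 1) = (9/10)(8/9)(1/8) = 1/10; P(data | r = 4) = (6/10)(5/9)(4/8) = 1/6; P(data | r = 6) = (4/10)(3/9)(6/8) = 1/10.
Weighting by the prior gives 1/4 · 1/10 = 1/40, 1/2 · 1/6 = 1/12, 1/4 · 1/10 = 1/40; summing to 2/15.
Normalising, the posterior is P(r = 1 | data) = 3/16, P(r = 4 | data) = 5/8, P(r = 6 | data) = 3/16.
The predictive probability is P(blue next | data) = (0)(3/16) + (3/7)(5/8) + (5/7)(3/16) = 45/112.

0.402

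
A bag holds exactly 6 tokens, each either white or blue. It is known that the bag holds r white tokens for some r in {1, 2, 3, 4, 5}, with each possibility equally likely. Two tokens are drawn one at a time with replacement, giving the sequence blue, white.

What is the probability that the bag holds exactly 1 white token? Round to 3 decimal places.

Compute the likelihood of the observed sequence for each case: P(data | r = 1) = (5/6)(1/6) = 5/36; P(data | r = 2) = (4/6)(2/6) = 2/9; P(data | r = 3) = (3/6)(3/6) = 1/4; P(data | r = 4) = (2/6)(4/6) = 2/9; P(data | r = 5) = (1/6)(5/6) = 5/36.
The prior-weighted likelihoods are 1/5 · 5/36 = 1/36, 1/5 · 2/9 = 2/45, 1/5 · 1/4 = 1/20, 1/5 · 2/9 = 2/45, 1/5 · 5/36 = 1/36; with total 7/36.
So P(r = 1 | data) = (1/36) / (7/36) = 1/7.

0.143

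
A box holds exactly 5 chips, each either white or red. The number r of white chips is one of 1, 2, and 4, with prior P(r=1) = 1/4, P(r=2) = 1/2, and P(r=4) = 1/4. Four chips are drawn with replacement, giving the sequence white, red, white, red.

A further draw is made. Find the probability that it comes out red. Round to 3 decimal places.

0.569

For each hypothesis, P(data | H) works out to: P(data | r = 1) = (1/5)(4/5)(1/5)(4/5) = 16/625; P(data | r = 2) = (2/5)(3/5)(2/5)(3/5) = 36/625; P(data | r = 4) = (4/5)(1/5)(4/5)(1/5) = 16/625.
Multiplying each by its prior: 1/4 · 16/625 = 4/625, 1/2 · 36/625 = 18/625, 1/4 · 16/625 = 4/625; these sum to 26/625.
The posterior is then P(r = 1 | data) = 2/13, P(r = 2 | data) = 9/13, P(r = 4 | data) = 2/13.
So P(red next | data) = Σ P(red next | H) P(H | data) = (4/5)(2/13) + (3/5)(9/13) + (1/5)(2/13) = 37/65.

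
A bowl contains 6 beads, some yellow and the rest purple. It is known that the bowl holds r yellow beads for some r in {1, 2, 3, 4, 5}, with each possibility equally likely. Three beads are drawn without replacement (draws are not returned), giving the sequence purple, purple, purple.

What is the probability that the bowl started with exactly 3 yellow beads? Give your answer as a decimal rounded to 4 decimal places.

Compute the likelihood of the observed sequence for each case: P(data | r = 1) = (5/6)(4/5)(3/4) = 1/2; P(data | r = 2) = (4/6)(3/5)(2/4) = 1/5; P(data | r = 3) = (3/6)(2/5)(1/4) = 1/20; P(data | r = 4) = (2/6)(1/5)(0/4) = 0; P(data | r = 5) = (1/6)(0/5) = 0.
Weighting by the prior gives 1/5 · 1/2 = 1/10, 1/5 · 1/5 = 1/25, 1/5 · 1/20 = 1/100, 1/5 · 0 = 0, 1/5 · 0 = 0; these sum to 3/20.
By Bayes' rule, P(r = 3 | data) = (1/100) / (3/20) = 1/15.

0.0667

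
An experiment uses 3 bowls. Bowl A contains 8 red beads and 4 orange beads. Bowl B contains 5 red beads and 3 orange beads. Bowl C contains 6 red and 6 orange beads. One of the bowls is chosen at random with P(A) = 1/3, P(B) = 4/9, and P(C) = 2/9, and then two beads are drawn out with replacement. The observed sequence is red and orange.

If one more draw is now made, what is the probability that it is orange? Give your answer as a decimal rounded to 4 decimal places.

0.3915

Compute the likelihood of the observed sequence for each case: P(data | bowl A) = (8/12)(4/12) = 2/9; P(data | bowl B) = (5/8)(3/8) = 15/64; P(data | bowl C) = (6/12)(6/12) = 1/4.
Multiplying each by its prior: 1/3 · 2/9 = 2/27, 4/9 · 15/64 = 5/48, 2/9 · 1/4 = 1/18; summing to 101/432.
The posterior is then P(bowl A | data) = 0.31683, P(bowl B | data) = 0.44554, P(bowl C | data) = 0.23762.
The predictive probability is P(orange next | data) = (1/3)(0.31683) + (3/8)(0.44554) + (1/2)(0.23762) = 0.3915.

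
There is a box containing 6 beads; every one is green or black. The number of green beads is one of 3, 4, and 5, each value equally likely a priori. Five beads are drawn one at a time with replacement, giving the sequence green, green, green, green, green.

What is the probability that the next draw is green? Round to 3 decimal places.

0.776

Under each hypothesis, the probability of the observed sequence is: P(data | r = 3) = (3/6)(3/6)(3/6)(3/6)(3/6) = 0.03125; P(data | r = 4) = (4/6)(4/6)(4/6)(4/6)(4/6) = 0.13169; P(data | r = 5) = (5/6)(5/6)(5/6)(5/6)(5/6) = 0.40188.
The prior-weighted likelihoods are 1/3 · 0.03125 = 0.010417, 1/3 · 0.13169 = 0.043896, 1/3 · 0.40188 = 0.13396; these sum to 0.18827.
Dividing through by the total gives posterior P(r = 3 | data) = 0.055328, P(r = 4 | data) = 0.23315, P(r = 5 | data) = 0.71152.
Averaging over the posterior, P(green next | data) = (1/2)(0.055328) + (2/3)(0.23315) + (5/6)(0.71152) = 0.77603.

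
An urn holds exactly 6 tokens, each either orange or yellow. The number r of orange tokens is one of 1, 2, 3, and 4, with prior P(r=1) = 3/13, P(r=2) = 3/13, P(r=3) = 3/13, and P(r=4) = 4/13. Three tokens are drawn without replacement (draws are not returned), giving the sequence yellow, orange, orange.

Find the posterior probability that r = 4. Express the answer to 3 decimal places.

For each hypothesis, P(data | H) works out to: P(data | r = 1) = (5/6)(1/5)(0/4) = 0; P(data | r = 2) = (4/6)(2/5)(1/4) = 1/15; P(data | r = 3) = (3/6)(3/5)(2/4) = 3/20; P(data | r = 4) = (2/6)(4/5)(3/4) = 1/5.
Multiplying each by its prior: 3/13 · 0 = 0, 3/13 · 1/15 = 1/65, 3/13 · 3/20 = 9/260, 4/13 · 1/5 = 4/65; with total 29/260.
So P(r = 4 | data) = (4/65) / (29/260) = 16/29.

0.552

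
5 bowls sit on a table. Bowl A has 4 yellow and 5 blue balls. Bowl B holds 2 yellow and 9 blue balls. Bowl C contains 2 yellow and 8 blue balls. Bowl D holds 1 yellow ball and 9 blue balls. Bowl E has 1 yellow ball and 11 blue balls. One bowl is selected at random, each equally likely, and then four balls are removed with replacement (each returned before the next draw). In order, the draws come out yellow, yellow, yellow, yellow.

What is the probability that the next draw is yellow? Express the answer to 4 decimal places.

0.4270

Compute the likelihood of the observed sequence for each case: P(data | bowl A) = (4/9)(4/9)(4/9)(4/9) = 0.039018; P(data | bowl B) = (2/11)(2/11)(2/11)(2/11) = 0.0010928; P(data | bowl C) = (2/10)(2/10)(2/10)(2/10) = 0.0016; P(data | bowl D) = (1/10)(1/10)(1/10)(1/10) = 0.0001; P(data | bowl E) = (1/12)(1/12)(1/12)(1/12) = 4.8225e-05.
The prior-weighted likelihoods are 1/5 · 0.039018 = 0.0078037, 1/5 · 0.0010928 = 0.00021856, 1/5 · 0.0016 = 0.00032, 1/5 · 0.0001 = 2e-05, 1/5 · 4.8225e-05 = 9.6451e-06; with total 0.0083719.
The posterior is then P(bowl A | data) = 0.93213, P(bowl B | data) = 0.026107, P(bowl C | data) = 0.038223, P(bowl D | data) = 0.0023889, P(bowl E | data) = 0.0011521.
The predictive probability is P(yellow next | data) = (4/9)(0.93213) + (2/11)(0.026107) + (1/5)(0.038223) + (1/10)(0.0023889) + (1/12)(0.0011521) = 0.42701.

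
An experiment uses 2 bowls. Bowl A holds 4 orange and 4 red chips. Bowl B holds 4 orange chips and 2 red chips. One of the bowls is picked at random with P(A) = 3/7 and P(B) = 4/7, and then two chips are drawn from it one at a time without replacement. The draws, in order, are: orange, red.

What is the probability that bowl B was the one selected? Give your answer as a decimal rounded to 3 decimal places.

Under each hypothesis, the probability of the observed sequence is: P(data | bowl A) = (4/8)(4/7) = 2/7; P(data | bowl B) = (4/6)(2/5) = 4/15.
Weighting by the prior gives 3/7 · 2/7 = 6/49, 4/7 · 4/15 = 16/105; summing to 202/735.
By Bayes' rule, P(bowl B | data) = (16/105) / (202/735) = 56/101.

0.554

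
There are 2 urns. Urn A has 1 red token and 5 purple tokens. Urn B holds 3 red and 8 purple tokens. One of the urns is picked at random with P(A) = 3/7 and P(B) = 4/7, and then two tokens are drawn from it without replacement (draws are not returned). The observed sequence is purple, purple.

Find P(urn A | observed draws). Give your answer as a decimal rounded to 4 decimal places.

Under each hypothesis, the probability of the observed sequence is: P(data | urn A) = (5/6)(4/5) = 2/3; P(data | urn B) = (8/11)(7/10) = 28/55.
The prior-weighted likelihoods are 3/7 · 2/3 = 2/7, 4/7 · 28/55 = 16/55; summing to 222/385.
So P(urn A | data) = (2/7) / (222/385) = 55/111.

0.4955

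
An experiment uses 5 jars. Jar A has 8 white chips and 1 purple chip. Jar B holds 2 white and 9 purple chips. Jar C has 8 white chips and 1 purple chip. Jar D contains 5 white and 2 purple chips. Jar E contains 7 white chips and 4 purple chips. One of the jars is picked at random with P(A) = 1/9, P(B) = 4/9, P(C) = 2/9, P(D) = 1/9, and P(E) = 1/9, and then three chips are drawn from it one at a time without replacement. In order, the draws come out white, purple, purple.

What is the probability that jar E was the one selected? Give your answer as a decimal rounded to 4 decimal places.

Compute the likelihood of the observed sequence for each case: P(data | jar A) = (8/9)(1/8)(0/7) = 0; P(data | jar B) = (2/11)(9/10)(8/9) = 0.14545; P(data | jar C) = (8/9)(1/8)(0/7) = 0; P(data | jar D) = (5/7)(2/6)(1/5) = 0.047619; P(data | jar E) = (7/11)(4/10)(3/9) = 0.084848.
The prior-weighted likelihoods are 1/9 · 0 = 0, 4/9 · 0.14545 = 0.064646, 2/9 · 0 = 0, 1/9 · 0.047619 = 0.005291, 1/9 · 0.084848 = 0.0094276; summing to 0.079365.
So P(jar E | data) = (0.0094276) / (0.079365) = 0.11879.

0.1188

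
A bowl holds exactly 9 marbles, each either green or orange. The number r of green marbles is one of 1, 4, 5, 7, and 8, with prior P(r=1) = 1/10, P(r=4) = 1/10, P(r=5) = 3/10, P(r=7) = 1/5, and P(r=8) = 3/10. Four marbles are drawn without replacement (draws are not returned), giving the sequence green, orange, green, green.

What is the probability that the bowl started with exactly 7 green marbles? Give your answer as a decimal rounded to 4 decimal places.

0.3125

Under each hypothesis, the probability of the observed sequence is: P(data | r = 1) = (1/9)(8/8)(0/7) = 0; P(data | r = 4) = (4/9)(5/8)(3/7)(2/6) = 5/126; P(data | r = 5) = (5/9)(4/8)(4/7)(3/6) = 5/63; P(data | r = 7) = (7/9)(2/8)(6/7)(5/6) = 5/36; P(data | r = 8) = (8/9)(1/8)(7/7)(6/6) = 1/9.
Multiplying each by its prior: 1/10 · 0 = 0, 1/10 · 5/126 = 1/252, 3/10 · 5/63 = 1/42, 1/5 · 5/36 = 1/36, 3/10 · 1/9 = 1/30; summing to 4/45.
Hence P(r = 7 | data) = (1/36) / (4/45) = 5/16.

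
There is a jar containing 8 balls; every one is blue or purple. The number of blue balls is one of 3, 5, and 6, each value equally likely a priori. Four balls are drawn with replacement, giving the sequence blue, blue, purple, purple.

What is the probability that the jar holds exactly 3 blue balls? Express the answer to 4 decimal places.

0.3788

For each hypothesis, P(data | H) works out to: P(data | r = 3) = (3/8)(3/8)(5/8)(5/8) = 0.054932; P(data | r = 5) = (5/8)(5/8)(3/8)(3/8) = 0.054932; P(data | r = 6) = (6/8)(6/8)(2/8)(2/8) = 0.035156.
Multiplying each by its prior: 1/3 · 0.054932 = 0.018311, 1/3 · 0.054932 = 0.018311, 1/3 · 0.035156 = 0.011719; with total 0.04834.
Therefore the posterior P(r = 3 | data) = (0.018311) / (0.04834) = 0.37879.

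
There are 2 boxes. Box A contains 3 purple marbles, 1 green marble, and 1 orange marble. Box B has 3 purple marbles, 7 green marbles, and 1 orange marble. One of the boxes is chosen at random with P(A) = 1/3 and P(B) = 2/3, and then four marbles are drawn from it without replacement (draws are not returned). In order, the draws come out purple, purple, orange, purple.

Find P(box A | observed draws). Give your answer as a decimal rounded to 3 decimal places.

The likelihood of the observed sequence under each hypothesis: P(data | box A) = (3/5)(2/4)(1/3)(1/2) = 0.05; P(data | box B) = (3/11)(2/10)(1/9)(1/8) = 0.00075758.
Weighting by the prior gives 1/3 · 0.05 = 0.016667, 2/3 · 0.00075758 = 0.00050505; these sum to 0.017172.
By Bayes' rule, P(box A | data) = (0.016667) / (0.017172) = 0.97059.

0.971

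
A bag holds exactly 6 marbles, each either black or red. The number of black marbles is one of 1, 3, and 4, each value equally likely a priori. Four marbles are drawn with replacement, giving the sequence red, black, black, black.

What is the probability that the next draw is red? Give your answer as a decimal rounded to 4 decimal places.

For each hypothesis, P(data | H) works out to: P(data | r = 1) = (5/6)(1/6)(1/6)(1/6) = 0.003858; P(data | r = 3) = (3/6)(3/6)(3/6)(3/6) = 0.0625; P(data | r = 4) = (2/6)(4/6)(4/6)(4/6) = 0.098765.
Multiplying each by its prior: 1/3 · 0.003858 = 0.001286, 1/3 · 0.0625 = 0.020833, 1/3 · 0.098765 = 0.032922; with total 0.055041.
Normalising, the posterior is P(r = 1 | data) = 0.023364, P(r = 3 | data) = 0.3785, P(r = 4 | data) = 0.59813.
The predictive probability is P(red next | data) = (5/6)(0.023364) + (1/2)(0.3785) + (1/3)(0.59813) = 0.4081.

0.4081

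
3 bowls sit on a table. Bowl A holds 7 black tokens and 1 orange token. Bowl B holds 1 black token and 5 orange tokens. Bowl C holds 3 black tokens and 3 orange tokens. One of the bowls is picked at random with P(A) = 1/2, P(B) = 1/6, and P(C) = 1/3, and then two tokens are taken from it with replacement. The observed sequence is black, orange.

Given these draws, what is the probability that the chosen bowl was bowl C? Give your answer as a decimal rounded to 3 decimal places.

Under each hypothesis, the probability of the observed sequence is: P(data | bowl A) = (7/8)(1/8) = 0.10938; P(data | bowl B) = (1/6)(5/6) = 0.13889; P(data | bowl C) = (3/6)(3/6) = 0.25.
Multiplying each by its prior: 1/2 · 0.10938 = 0.054688, 1/6 · 0.13889 = 0.023148, 1/3 · 0.25 = 0.083333; with total 0.16117.
Therefore the posterior P(bowl C | data) = (0.083333) / (0.16117) = 0.51706.

0.517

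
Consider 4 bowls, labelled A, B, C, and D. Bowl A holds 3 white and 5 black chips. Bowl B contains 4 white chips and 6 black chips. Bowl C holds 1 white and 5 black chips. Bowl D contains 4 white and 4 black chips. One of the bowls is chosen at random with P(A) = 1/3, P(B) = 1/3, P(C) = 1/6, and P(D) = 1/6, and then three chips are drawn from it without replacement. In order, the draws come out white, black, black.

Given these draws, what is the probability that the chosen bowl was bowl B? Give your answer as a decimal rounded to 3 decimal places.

0.333

Compute the likelihood of the observed sequence for each case: P(data | bowl A) = (3/8)(5/7)(4/6) = 5/28; P(data | bowl B) = (4/10)(6/9)(5/8) = 1/6; P(data | bowl C) = (1/6)(5/5)(4/4) = 1/6; P(data | bowl D) = (4/8)(4/7)(3/6) = 1/7.
Weighting by the prior gives 1/3 · 5/28 = 5/84, 1/3 · 1/6 = 1/18, 1/6 · 1/6 = 1/36, 1/6 · 1/7 = 1/42; these sum to 1/6.
So P(bowl B | data) = (1/18) / (1/6) = 1/3.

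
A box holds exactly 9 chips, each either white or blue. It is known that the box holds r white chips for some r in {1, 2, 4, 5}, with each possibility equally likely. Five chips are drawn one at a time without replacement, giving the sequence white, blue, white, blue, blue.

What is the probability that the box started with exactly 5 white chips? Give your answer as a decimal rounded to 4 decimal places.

0.2963

The likelihood of the observed sequence under each hypothesis: P(data | r = 1) = (1/9)(8/8)(0/7) = 0; P(data | r = 2) = (2/9)(7/8)(1/7)(6/6)(5/5) = 1/36; P(data | r = 4) = (4/9)(5/8)(3/7)(4/6)(3/5) = 1/21; P(data | r = 5) = (5/9)(4/8)(4/7)(3/6)(2/5) = 2/63.
Multiplying each by its prior: 1/4 · 0 = 0, 1/4 · 1/36 = 1/144, 1/4 · 1/21 = 1/84, 1/4 · 2/63 = 1/126; summing to 3/112.
Hence P(r = 5 | data) = (1/126) / (3/112) = 8/27.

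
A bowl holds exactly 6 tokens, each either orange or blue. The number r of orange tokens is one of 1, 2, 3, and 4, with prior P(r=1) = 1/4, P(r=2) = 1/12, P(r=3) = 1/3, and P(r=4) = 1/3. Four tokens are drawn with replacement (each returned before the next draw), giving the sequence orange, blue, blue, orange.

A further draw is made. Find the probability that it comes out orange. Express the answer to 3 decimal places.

The likelihood of the observed sequence under each hypothesis: P(data | r = 1) = (1/6)(5/6)(5/6)(1/6) = 0.01929; P(data | r = 2) = (2/6)(4/6)(4/6)(2/6) = 0.049383; P(data | r = 3) = (3/6)(3/6)(3/6)(3/6) = 0.0625; P(data | r = 4) = (4/6)(2/6)(2/6)(4/6) = 0.049383.
The prior-weighted likelihoods are 1/4 · 0.01929 = 0.0048225, 1/12 · 0.049383 = 0.0041152, 1/3 · 0.0625 = 0.020833, 1/3 · 0.049383 = 0.016461; these sum to 0.046232.
Dividing through by the total gives posterior P(r = 1 | data) = 0.10431, P(r = 2 | data) = 0.089013, P(r = 3 | data) = 0.45063, P(r = 4 | data) = 0.35605.
Averaging over the posterior, P(orange next | data) = (1/6)(0.10431) + (1/3)(0.089013) + (1/2)(0.45063) + (2/3)(0.35605) = 0.50974.

0.510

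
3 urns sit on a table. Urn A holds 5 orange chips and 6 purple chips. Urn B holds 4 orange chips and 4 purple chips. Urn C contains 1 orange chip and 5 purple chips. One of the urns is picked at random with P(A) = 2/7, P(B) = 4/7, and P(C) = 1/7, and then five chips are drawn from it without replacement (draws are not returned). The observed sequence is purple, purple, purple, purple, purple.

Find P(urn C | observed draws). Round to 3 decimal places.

0.865

Under each hypothesis, the probability of the observed sequence is: P(data | urn A) = (6/11)(5/10)(4/9)(3/8)(2/7) = 0.012987; P(data | urn B) = (4/8)(3/7)(2/6)(1/5)(0/4) = 0; P(data | urn C) = (5/6)(4/5)(3/4)(2/3)(1/2) = 0.16667.
Weighting by the prior gives 2/7 · 0.012987 = 0.0037106, 4/7 · 0 = 0, 1/7 · 0.16667 = 0.02381; summing to 0.02752.
By Bayes' rule, P(urn C | data) = (0.02381) / (0.02752) = 0.86517.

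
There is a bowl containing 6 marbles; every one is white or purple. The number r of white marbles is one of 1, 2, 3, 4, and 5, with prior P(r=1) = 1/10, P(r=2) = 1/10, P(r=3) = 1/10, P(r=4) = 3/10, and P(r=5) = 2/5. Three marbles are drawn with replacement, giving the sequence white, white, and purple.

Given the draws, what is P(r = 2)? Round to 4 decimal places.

Under each hypothesis, the probability of the observed sequence is: P(data | r = 1) = (1/6)(1/6)(5/6) = 5/216; P(data | r = 2) = (2/6)(2/6)(4/6) = 2/27; P(data | r = 3) = (3/6)(3/6)(3/6) = 1/8; P(data | r = 4) = (4/6)(4/6)(2/6) = 4/27; P(data | r = 5) = (5/6)(5/6)(1/6) = 25/216.
Weighting by the prior gives 1/10 · 5/216 = 1/432, 1/10 · 2/27 = 1/135, 1/10 · 1/8 = 1/80, 3/10 · 4/27 = 2/45, 2/5 · 25/216 = 5/108; with total 61/540.
By Bayes' rule, P(r = 2 | data) = (1/135) / (61/540) = 4/61.

0.0656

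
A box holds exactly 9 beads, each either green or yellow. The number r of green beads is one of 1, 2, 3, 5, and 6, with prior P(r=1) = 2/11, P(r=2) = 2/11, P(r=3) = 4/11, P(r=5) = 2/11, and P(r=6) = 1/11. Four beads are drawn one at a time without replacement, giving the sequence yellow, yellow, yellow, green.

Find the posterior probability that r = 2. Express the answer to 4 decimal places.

The likelihood of the observed sequence under each hypothesis: P(data | r = 1) = (8/9)(7/8)(6/7)(1/6) = 0.11111; P(data | r = 2) = (7/9)(6/8)(5/7)(2/6) = 0.13889; P(data | r = 3) = (6/9)(5/8)(4/7)(3/6) = 0.11905; P(data | r = 5) = (4/9)(3/8)(2/7)(5/6) = 0.039683; P(data | r = 6) = (3/9)(2/8)(1/7)(6/6) = 0.011905.
Multiplying each by its prior: 2/11 · 0.11111 = 0.020202, 2/11 · 0.13889 = 0.025253, 4/11 · 0.11905 = 0.04329, 2/11 · 0.039683 = 0.007215, 1/11 · 0.011905 = 0.0010823; summing to 0.097042.
Hence P(r = 2 | data) = (0.025253) / (0.097042) = 0.26022.

0.2602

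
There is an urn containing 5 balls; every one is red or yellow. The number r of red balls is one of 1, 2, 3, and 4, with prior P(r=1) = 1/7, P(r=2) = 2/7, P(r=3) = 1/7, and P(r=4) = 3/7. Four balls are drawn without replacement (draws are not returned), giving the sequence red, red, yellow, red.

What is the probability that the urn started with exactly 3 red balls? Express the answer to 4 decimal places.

0.1429

For each hypothesis, P(data | H) works out to: P(data | r = 1) = (1/5)(0/4) = 0; P(data | r = 2) = (2/5)(1/4)(3/3)(0/2) = 0; P(data | r = 3) = (3/5)(2/4)(2/3)(1/2) = 1/10; P(data | r = 4) = (4/5)(3/4)(1/3)(2/2) = 1/5.
Weighting by the prior gives 1/7 · 0 = 0, 2/7 · 0 = 0, 1/7 · 1/10 = 1/70, 3/7 · 1/5 = 3/35; with total 1/10.
By Bayes' rule, P(r = 3 | data) = (1/70) / (1/10) = 1/7.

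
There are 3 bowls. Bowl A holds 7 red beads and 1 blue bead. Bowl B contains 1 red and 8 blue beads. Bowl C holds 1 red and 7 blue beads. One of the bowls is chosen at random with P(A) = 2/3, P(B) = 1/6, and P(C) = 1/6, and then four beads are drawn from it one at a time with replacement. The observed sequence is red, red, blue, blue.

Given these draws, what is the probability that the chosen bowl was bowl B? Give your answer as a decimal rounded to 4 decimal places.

0.1402

For each hypothesis, P(data | H) works out to: P(data | bowl A) = (7/8)(7/8)(1/8)(1/8) = 0.011963; P(data | bowl B) = (1/9)(1/9)(8/9)(8/9) = 0.0097546; P(data | bowl C) = (1/8)(1/8)(7/8)(7/8) = 0.011963.
Multiplying each by its prior: 2/3 · 0.011963 = 0.0079753, 1/6 · 0.0097546 = 0.0016258, 1/6 · 0.011963 = 0.0019938; summing to 0.011595.
By Bayes' rule, P(bowl B | data) = (0.0016258) / (0.011595) = 0.14021.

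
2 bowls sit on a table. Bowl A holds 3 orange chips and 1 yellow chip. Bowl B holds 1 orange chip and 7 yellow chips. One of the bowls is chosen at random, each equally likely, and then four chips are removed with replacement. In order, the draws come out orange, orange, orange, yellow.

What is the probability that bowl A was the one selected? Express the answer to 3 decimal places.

0.984

Under each hypothesis, the probability of the observed sequence is: P(data | bowl A) = (3/4)(3/4)(3/4)(1/4) = 0.10547; P(data | bowl B) = (1/8)(1/8)(1/8)(7/8) = 0.001709.
The prior-weighted likelihoods are 1/2 · 0.10547 = 0.052734, 1/2 · 0.001709 = 0.00085449; summing to 0.053589.
So P(bowl A | data) = (0.052734) / (0.053589) = 0.98405.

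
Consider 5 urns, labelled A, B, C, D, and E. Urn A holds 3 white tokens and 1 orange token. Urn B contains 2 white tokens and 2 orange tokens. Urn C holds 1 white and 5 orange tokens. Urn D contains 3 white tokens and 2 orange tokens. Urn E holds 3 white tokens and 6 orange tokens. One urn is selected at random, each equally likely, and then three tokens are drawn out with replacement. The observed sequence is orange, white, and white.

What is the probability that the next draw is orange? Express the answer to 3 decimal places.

0.442

For each hypothesis, P(data | H) works out to: P(data | urn A) = (1/4)(3/4)(3/4) = 0.14062; P(data | urn B) = (2/4)(2/4)(2/4) = 0.125; P(data | urn C) = (5/6)(1/6)(1/6) = 0.023148; P(data | urn D) = (2/5)(3/5)(3/5) = 0.144; P(data | urn E) = (6/9)(3/9)(3/9) = 0.074074.
Multiplying each by its prior: 1/5 · 0.14062 = 0.028125, 1/5 · 0.125 = 0.025, 1/5 · 0.023148 = 0.0046296, 1/5 · 0.144 = 0.0288, 1/5 · 0.074074 = 0.014815; summing to 0.10137.
The posterior is then P(urn A | data) = 0.27745, P(urn B | data) = 0.24662, P(urn C | data) = 0.045671, P(urn D | data) = 0.28411, P(urn E | data) = 0.14615.
So P(orange next | data) = Σ P(orange next | H) P(H | data) = (1/4)(0.27745) + (1/2)(0.24662) + (5/6)(0.045671) + (2/5)(0.28411) + (2/3)(0.14615) = 0.44181.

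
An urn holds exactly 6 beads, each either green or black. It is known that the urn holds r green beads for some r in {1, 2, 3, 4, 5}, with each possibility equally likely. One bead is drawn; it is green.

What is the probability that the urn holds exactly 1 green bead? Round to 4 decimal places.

The likelihood of this draw under each hypothesis: P(data | r = 1) = (1/6) = 1/6; P(data | r = 2) = (2/6) = 1/3; P(data | r = 3) = (3/6) = 1/2; P(data | r = 4) = (4/6) = 2/3; P(data | r = 5) = (5/6) = 5/6.
Weighting by the prior gives 1/5 · 1/6 = 1/30, 1/5 · 1/3 = 1/15, 1/5 · 1/2 = 1/10, 1/5 · 2/3 = 2/15, 1/5 · 5/6 = 1/6; summing to 1/2.
So P(r = 1 | data) = (1/30) / (1/2) = 1/15.

0.0667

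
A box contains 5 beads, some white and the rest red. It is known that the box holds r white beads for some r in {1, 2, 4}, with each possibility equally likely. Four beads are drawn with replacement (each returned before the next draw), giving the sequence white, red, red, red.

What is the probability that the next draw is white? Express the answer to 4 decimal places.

Compute the likelihood of the observed sequence for each case: P(data | r = 1) = (1/5)(4/5)(4/5)(4/5) = 0.1024; P(data | r = 2) = (2/5)(3/5)(3/5)(3/5) = 0.0864; P(data | r = 4) = (4/5)(1/5)(1/5)(1/5) = 0.0064.
Multiplying each by its prior: 1/3 · 0.1024 = 0.034133, 1/3 · 0.0864 = 0.0288, 1/3 · 0.0064 = 0.0021333; these sum to 0.065067.
Dividing through by the total gives posterior P(r = 1 | data) = 0.52459, P(r = 2 | data) = 0.44262, P(r = 4 | data) = 0.032787.
Averaging over the posterior, P(white next | data) = (1/5)(0.52459) + (2/5)(0.44262) + (4/5)(0.032787) = 0.3082.

0.3082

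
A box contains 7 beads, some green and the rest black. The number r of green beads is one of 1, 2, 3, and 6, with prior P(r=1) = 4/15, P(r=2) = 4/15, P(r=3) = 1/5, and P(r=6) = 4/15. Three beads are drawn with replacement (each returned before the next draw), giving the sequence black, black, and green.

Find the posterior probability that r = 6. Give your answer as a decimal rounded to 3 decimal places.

0.047

Compute the likelihood of the observed sequence for each case: P(data | r = 1) = (6/7)(6/7)(1/7) = 0.10496; P(data | r = 2) = (5/7)(5/7)(2/7) = 0.14577; P(data | r = 3) = (4/7)(4/7)(3/7) = 0.13994; P(data | r = 6) = (1/7)(1/7)(6/7) = 0.017493.
Weighting by the prior gives 4/15 · 0.10496 = 0.027988, 4/15 · 0.14577 = 0.038873, 1/5 · 0.13994 = 0.027988, 4/15 · 0.017493 = 0.0046647; with total 0.099514.
Therefore the posterior P(r = 6 | data) = (0.0046647) / (0.099514) = 0.046875.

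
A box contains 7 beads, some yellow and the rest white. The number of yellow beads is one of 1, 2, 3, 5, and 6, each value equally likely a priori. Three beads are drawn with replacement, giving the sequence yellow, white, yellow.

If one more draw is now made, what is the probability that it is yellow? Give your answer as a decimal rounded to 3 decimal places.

Compute the likelihood of the observed sequence for each case: P(data | r = 1) = (1/7)(6/7)(1/7) = 0.017493; P(data | r = 2) = (2/7)(5/7)(2/7) = 0.058309; P(data | r = 3) = (3/7)(4/7)(3/7) = 0.10496; P(data | r = 5) = (5/7)(2/7)(5/7) = 0.14577; P(data | r = 6) = (6/7)(1/7)(6/7) = 0.10496.
Weighting by the prior gives 1/5 · 0.017493 = 0.0034985, 1/5 · 0.058309 = 0.011662, 1/5 · 0.10496 = 0.020991, 1/5 · 0.14577 = 0.029155, 1/5 · 0.10496 = 0.020991; summing to 0.086297.
Dividing through by the total gives posterior P(r = 1 | data) = 0.040541, P(r = 2 | data) = 0.13514, P(r = 3 | data) = 0.24324, P(r = 5 | data) = 0.33784, P(r = 6 | data) = 0.24324.
So P(yellow next | data) = Σ P(yellow next | H) P(H | data) = (1/7)(0.040541) + (2/7)(0.13514) + (3/7)(0.24324) + (5/7)(0.33784) + (6/7)(0.24324) = 0.59846.

0.598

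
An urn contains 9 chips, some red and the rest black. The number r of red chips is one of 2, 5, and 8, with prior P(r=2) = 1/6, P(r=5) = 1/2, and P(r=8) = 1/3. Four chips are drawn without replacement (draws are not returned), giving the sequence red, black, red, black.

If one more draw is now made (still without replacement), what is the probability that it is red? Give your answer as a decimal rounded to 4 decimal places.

0.5373

The likelihood of the observed sequence under each hypothesis: P(data | r = 2) = (2/9)(7/8)(1/7)(6/6) = 0.027778; P(data | r = 5) = (5/9)(4/8)(4/7)(3/6) = 0.079365; P(data | r = 8) = (8/9)(1/8)(7/7)(0/6) = 0.
Weighting by the prior gives 1/6 · 0.027778 = 0.0046296, 1/2 · 0.079365 = 0.039683, 1/3 · 0 = 0; with total 0.044312.
The posterior is then P(r = 2 | data) = 0.10448, P(r = 5 | data) = 0.89552, P(r = 8 | data) = 0.
The predictive probability is P(red next | data) = (0)(0.10448) + (3/5)(0.89552) = 0.53731.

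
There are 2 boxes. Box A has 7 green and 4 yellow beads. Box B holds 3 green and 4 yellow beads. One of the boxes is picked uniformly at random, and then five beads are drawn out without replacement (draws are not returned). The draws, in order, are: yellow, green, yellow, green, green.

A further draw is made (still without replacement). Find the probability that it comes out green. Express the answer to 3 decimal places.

Under each hypothesis, the probability of the observed sequence is: P(data | box A) = (4/11)(7/10)(3/9)(6/8)(5/7) = 0.045455; P(data | box B) = (4/7)(3/6)(3/5)(2/4)(1/3) = 0.028571.
Multiplying each by its prior: 1/2 · 0.045455 = 0.022727, 1/2 · 0.028571 = 0.014286; these sum to 0.037013.
Normalising, the posterior is P(box A | data) = 0.61404, P(box B | data) = 0.38596.
So P(green next | data) = Σ P(green next | H) P(H | data) = (2/3)(0.61404) + (0)(0.38596) = 0.40936.

0.409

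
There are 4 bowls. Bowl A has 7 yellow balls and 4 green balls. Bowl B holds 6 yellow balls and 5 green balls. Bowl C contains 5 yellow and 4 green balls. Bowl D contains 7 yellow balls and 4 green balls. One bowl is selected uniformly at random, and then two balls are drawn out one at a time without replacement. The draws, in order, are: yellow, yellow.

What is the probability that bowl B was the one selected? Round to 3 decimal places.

Under each hypothesis, the probability of the observed sequence is: P(data | bowl A) = (7/11)(6/10) = 0.38182; P(data | bowl B) = (6/11)(5/10) = 0.27273; P(data | bowl C) = (5/9)(4/8) = 0.27778; P(data | bowl D) = (7/11)(6/10) = 0.38182.
Weighting by the prior gives 1/4 · 0.38182 = 0.095455, 1/4 · 0.27273 = 0.068182, 1/4 · 0.27778 = 0.069444, 1/4 · 0.38182 = 0.095455; these sum to 0.32854.
Therefore the posterior P(bowl B | data) = (0.068182) / (0.32854) = 0.20753.

0.208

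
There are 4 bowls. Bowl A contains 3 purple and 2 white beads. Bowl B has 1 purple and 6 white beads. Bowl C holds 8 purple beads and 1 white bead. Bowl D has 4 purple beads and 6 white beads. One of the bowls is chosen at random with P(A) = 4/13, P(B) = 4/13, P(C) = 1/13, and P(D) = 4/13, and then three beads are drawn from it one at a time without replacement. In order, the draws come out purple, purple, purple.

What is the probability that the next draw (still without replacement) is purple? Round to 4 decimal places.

0.4788

For each hypothesis, P(data | H) works out to: P(data | bowl A) = (3/5)(2/4)(1/3) = 1/10; P(data | bowl B) = (1/7)(0/6) = 0; P(data | bowl C) = (8/9)(7/8)(6/7) = 2/3; P(data | bowl D) = (4/10)(3/9)(2/8) = 1/30.
Multiplying each by its prior: 4/13 · 1/10 = 2/65, 4/13 · 0 = 0, 1/13 · 2/3 = 2/39, 4/13 · 1/30 = 2/195; these sum to 6/65.
Dividing through by the total gives posterior P(bowl A | data) = 1/3, P(bowl B | data) = 0, P(bowl C | data) = 5/9, P(bowl D | data) = 1/9.
Averaging over the posterior, P(purple next | data) = (0)(1/3) + (5/6)(5/9) + (1/7)(1/9) = 181/378.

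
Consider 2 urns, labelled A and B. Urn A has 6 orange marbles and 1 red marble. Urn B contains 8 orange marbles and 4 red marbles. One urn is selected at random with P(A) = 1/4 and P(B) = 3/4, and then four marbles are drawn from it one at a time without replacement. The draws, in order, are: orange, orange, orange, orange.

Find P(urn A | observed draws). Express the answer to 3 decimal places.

For each hypothesis, P(data | H) works out to: P(data | urn A) = (6/7)(5/6)(4/5)(3/4) = 3/7; P(data | urn B) = (8/12)(7/11)(6/10)(5/9) = 14/99.
Multiplying each by its prior: 1/4 · 3/7 = 3/28, 3/4 · 14/99 = 7/66; these sum to 197/924.
Hence P(urn A | data) = (3/28) / (197/924) = 99/197.

0.503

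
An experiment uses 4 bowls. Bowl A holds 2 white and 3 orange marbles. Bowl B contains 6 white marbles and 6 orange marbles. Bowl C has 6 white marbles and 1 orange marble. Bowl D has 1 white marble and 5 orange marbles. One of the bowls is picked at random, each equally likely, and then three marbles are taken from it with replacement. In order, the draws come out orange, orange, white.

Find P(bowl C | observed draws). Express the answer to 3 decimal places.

0.043

Compute the likelihood of the observed sequence for each case: P(data | bowl A) = (3/5)(3/5)(2/5) = 0.144; P(data | bowl B) = (6/12)(6/12)(6/12) = 0.125; P(data | bowl C) = (1/7)(1/7)(6/7) = 0.017493; P(data | bowl D) = (5/6)(5/6)(1/6) = 0.11574.
Multiplying each by its prior: 1/4 · 0.144 = 0.036, 1/4 · 0.125 = 0.03125, 1/4 · 0.017493 = 0.0043732, 1/4 · 0.11574 = 0.028935; summing to 0.10056.
So P(bowl C | data) = (0.0043732) / (0.10056) = 0.043489.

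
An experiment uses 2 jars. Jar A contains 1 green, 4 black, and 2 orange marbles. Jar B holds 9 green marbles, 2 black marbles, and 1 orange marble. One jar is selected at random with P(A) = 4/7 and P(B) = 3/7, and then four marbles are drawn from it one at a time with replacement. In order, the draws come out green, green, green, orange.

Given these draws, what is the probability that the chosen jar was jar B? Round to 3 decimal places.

0.969

Under each hypothesis, the probability of the observed sequence is: P(data | jar A) = (1/7)(1/7)(1/7)(2/7) = 0.00083299; P(data | jar B) = (9/12)(9/12)(9/12)(1/12) = 0.035156.
Weighting by the prior gives 4/7 · 0.00083299 = 0.00047599, 3/7 · 0.035156 = 0.015067; with total 0.015543.
So P(jar B | data) = (0.015067) / (0.015543) = 0.96938.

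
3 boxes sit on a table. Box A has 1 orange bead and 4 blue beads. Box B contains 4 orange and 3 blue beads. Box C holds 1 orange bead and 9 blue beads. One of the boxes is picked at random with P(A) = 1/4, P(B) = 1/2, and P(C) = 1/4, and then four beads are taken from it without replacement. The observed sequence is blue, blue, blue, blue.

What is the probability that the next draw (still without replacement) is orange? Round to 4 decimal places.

0.3750

For each hypothesis, P(data | H) works out to: P(data | box A) = (4/5)(3/4)(2/3)(1/2) = 1/5; P(data | box B) = (3/7)(2/6)(1/5)(0/4) = 0; P(data | box C) = (9/10)(8/9)(7/8)(6/7) = 3/5.
Weighting by the prior gives 1/4 · 1/5 = 1/20, 1/2 · 0 = 0, 1/4 · 3/5 = 3/20; with total 1/5.
Dividing through by the total gives posterior P(box A | data) = 1/4, P(box B | data) = 0, P(box C | data) = 3/4.
Averaging over the posterior, P(orange next | data) = (1)(1/4) + (1/6)(3/4) = 3/8.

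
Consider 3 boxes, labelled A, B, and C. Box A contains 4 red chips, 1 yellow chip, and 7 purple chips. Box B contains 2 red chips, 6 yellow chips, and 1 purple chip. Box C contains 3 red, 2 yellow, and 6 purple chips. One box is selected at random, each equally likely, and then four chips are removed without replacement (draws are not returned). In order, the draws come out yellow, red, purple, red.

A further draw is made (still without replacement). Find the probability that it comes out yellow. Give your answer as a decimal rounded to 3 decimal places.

0.262

Under each hypothesis, the probability of the observed sequence is: P(data | box A) = (1/12)(4/11)(7/10)(3/9) = 0.0070707; P(data | box B) = (6/9)(2/8)(1/7)(1/6) = 0.0039683; P(data | box C) = (2/11)(3/10)(6/9)(2/8) = 0.0090909.
Multiplying each by its prior: 1/3 · 0.0070707 = 0.0023569, 1/3 · 0.0039683 = 0.0013228, 1/3 · 0.0090909 = 0.0030303; with total 0.00671.
Dividing through by the total gives posterior P(box A | data) = 0.35125, P(box B | data) = 0.19713, P(box C | data) = 0.45161.
So P(yellow next | data) = Σ P(yellow next | H) P(H | data) = (0)(0.35125) + (1)(0.19713) + (1/7)(0.45161) = 0.26165.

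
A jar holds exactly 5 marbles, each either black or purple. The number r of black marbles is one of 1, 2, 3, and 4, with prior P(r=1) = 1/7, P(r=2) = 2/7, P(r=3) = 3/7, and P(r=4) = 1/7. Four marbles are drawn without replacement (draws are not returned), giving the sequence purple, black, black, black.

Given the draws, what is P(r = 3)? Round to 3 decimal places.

The likelihood of the observed sequence under each hypothesis: P(data | r = 1) = (4/5)(1/4)(0/3) = 0; P(data | r = 2) = (3/5)(2/4)(1/3)(0/2) = 0; P(data | r = 3) = (2/5)(3/4)(2/3)(1/2) = 1/10; P(data | r = 4) = (1/5)(4/4)(3/3)(2/2) = 1/5.
Multiplying each by its prior: 1/7 · 0 = 0, 2/7 · 0 = 0, 3/7 · 1/10 = 3/70, 1/7 · 1/5 = 1/35; with total 1/14.
Hence P(r = 3 | data) = (3/70) / (1/14) = 3/5.

0.600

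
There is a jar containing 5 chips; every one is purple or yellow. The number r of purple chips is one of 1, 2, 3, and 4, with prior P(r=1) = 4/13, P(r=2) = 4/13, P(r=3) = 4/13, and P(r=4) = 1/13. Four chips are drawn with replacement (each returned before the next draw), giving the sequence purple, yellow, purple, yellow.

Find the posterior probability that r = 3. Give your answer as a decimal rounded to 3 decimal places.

The likelihood of the observed sequence under each hypothesis: P(data | r = 1) = (1/5)(4/5)(1/5)(4/5) = 0.0256; P(data | r = 2) = (2/5)(3/5)(2/5)(3/5) = 0.0576; P(data | r = 3) = (3/5)(2/5)(3/5)(2/5) = 0.0576; P(data | r = 4) = (4/5)(1/5)(4/5)(1/5) = 0.0256.
The prior-weighted likelihoods are 4/13 · 0.0256 = 0.0078769, 4/13 · 0.0576 = 0.017723, 4/13 · 0.0576 = 0.017723, 1/13 · 0.0256 = 0.0019692; summing to 0.045292.
So P(r = 3 | data) = (0.017723) / (0.045292) = 0.3913.

0.391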